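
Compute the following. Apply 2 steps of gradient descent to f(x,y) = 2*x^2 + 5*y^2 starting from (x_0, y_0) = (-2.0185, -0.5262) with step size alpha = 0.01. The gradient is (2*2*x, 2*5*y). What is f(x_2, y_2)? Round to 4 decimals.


Gradient descent on f(x,y) = 2*x^2 + 5*y^2.
Starting point: (-2.0185, -0.5262), alpha = 0.01
Step 1: grad_x = 2*2*-2.0185 = -8.074, grad_y = 2*5*-0.5262 = -5.262
  x_1 = -2.0185 - 0.01*-8.074 = -1.9378
  y_1 = -0.5262 - 0.01*-5.262 = -0.4736
Step 2: grad_x = 2*2*-1.9378 = -7.751, grad_y = 2*5*-0.4736 = -4.7358
  x_2 = -1.9378 - 0.01*-7.751 = -1.8602
  y_2 = -0.4736 - 0.01*-4.7358 = -0.4262
f(-1.8602, -0.4262) = 2*(-1.8602)^2 + 5*(-0.4262)^2 = 7.8294


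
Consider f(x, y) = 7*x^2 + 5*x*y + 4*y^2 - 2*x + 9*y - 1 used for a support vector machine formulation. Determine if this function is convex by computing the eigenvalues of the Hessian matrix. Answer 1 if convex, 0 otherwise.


The Hessian of f(x,y) = 7*x^2 + 5*x*y + 4*y^2 - 2*x + 9*y - 1 is:
H = [[14, 5], [5, 8]]
Trace = 14 + 8 = 22
Determinant = 14*8 - (5)^2 = 87
Discriminant = (22)^2 - 4*87 = 136.0
Eigenvalues: lambda_1 = 5.169, lambda_2 = 16.831
The function is convex.

1


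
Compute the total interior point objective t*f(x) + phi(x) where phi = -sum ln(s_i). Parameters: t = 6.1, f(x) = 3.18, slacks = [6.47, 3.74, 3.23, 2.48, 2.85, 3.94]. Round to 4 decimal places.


Step 1: Compute log-barrier.
ln values: [1.8672, 1.3191, 1.1725, 0.9083, 1.0473, 1.3712]
phi = -(1.8672 + 1.3191 + 1.1725 + 0.9083 + 1.0473 + 1.3712) = -7.6855
Step 2: Compute augmented objective.
t*f(x) = 6.1*3.18 = 19.398
Total = 19.398 - 7.6855 = 11.7125


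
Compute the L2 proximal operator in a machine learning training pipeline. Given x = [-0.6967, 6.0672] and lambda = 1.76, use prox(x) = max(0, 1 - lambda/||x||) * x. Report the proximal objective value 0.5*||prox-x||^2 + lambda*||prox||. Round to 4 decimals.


Step 1: Compute ||x||.
||x|| = 6.1071
Step 2: Compute scaling factor.
scale = max(0, 1 - 1.76/6.1071) = 0.7118
Step 3: prox(x) = [-0.4959, 4.3187]
||prox(x)|| = 4.3471
Step 4: Proximal objective.
0.5*||prox-x||^2 = 1.5488
lambda*||prox|| = 7.6509
Total = 9.1996


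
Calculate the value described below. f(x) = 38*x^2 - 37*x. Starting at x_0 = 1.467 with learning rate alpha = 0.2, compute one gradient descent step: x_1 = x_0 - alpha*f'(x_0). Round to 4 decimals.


We compute the gradient at x_0 and apply the update.
f'(x) = 76*x - 37
f'(1.467) = 76*1.467 - 37 = 74.492
x_1 = 1.467 - 0.2*74.492 = -13.4314


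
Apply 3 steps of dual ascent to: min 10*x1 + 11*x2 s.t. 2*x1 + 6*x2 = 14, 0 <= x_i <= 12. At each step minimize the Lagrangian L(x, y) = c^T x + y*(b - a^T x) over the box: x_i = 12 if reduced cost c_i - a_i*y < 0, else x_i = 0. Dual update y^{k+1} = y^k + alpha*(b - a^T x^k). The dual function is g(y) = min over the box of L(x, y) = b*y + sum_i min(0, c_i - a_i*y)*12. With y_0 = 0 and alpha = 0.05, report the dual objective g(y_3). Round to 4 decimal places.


Dual ascent for LP: min 10*x1 + 11*x2, 2*x1 + 6*x2 = 14, 0 <= x_i <= 12
Step 1: y^k = 0.0, reduced costs: (10.0, 11.0)
  x^k = (0.0, 0.0), subgradient = b - a^T x = 14.0
  y^{k+1} = 0.0 + 0.05*14.0 = 0.7
Step 2: y^k = 0.7, reduced costs: (8.6, 6.8)
  x^k = (0.0, 0.0), subgradient = b - a^T x = 14.0
  y^{k+1} = 0.7 + 0.05*14.0 = 1.4
Step 3: y^k = 1.4, reduced costs: (7.2, 2.6)
  x^k = (0.0, 0.0), subgradient = b - a^T x = 14.0
  y^{k+1} = 1.4 + 0.05*14.0 = 2.1
Dual objective at y_3 = 2.1: reduced costs (5.8, -1.6), box minimizer x = (0.0, 12.0)
g(y_3) = b*y + (c1 - a1*y)*x1 + (c2 - a2*y)*x2 = 14*2.1 + 5.8*0.0 + (-1.6)*12.0 = 29.4 + 0.0 - 19.2 = 10.2


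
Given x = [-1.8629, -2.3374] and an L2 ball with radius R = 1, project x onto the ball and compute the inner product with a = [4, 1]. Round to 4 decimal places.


Step 1: Compute ||x|| (intermediates to 6 decimals).
||x|| = sqrt((-1.8629)^2 + (-2.3374)^2) = 2.988952
Step 2: Project.
Since ||x|| > R, scale = R/||x|| = 1/2.988952 = 0.334565, proj(x) = scale * x
proj(x) = [-0.623261, -0.782012]
Step 3: Dot product.
a^T * proj(x) = 4*(-0.623261) + 1*(-0.782012) = -3.2751


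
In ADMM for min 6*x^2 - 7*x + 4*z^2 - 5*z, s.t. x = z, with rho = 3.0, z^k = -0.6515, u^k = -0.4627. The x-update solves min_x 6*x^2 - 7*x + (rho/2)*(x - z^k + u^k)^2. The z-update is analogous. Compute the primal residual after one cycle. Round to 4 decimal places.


ADMM iteration with rho = 3.0, z^k = -0.6515, u^k = -0.4627
Step 1: x-update.
Minimize 6*x^2 - 7*x + (3.0/2)*(x + 0.6515 - 0.4627)^2
FOC: (2*6 + 3.0)*x = 7 + 3.0*(-0.6515 + 0.4627)
x^{k+1} = 0.4289
Step 2: z-update.
Minimize 4*z^2 - 5*z + (3.0/2)*(0.4289 - z - 0.4627)^2
FOC: (2*4 + 3.0)*z = 5 + 3.0*(0.4289 - 0.4627)
z^{k+1} = 0.4453
Step 3: u-update.
u^{k+1} = -0.4627 + 0.4289 - 0.4453 = -0.4791
Step 4: Primal residual = |0.4289 - 0.4453| = 0.0164


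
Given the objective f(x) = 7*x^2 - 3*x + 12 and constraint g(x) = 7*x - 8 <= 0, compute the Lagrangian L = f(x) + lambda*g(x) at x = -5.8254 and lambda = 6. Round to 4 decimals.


Step 1: Evaluate f(x).
f(-5.8254) = 7*(-5.8254)^2 - 3*(-5.8254) + 12 = 267.0232
Step 2: Evaluate g(x).
g(-5.8254) = 7*-5.8254 - 8 = -48.7778
Step 3: Compute Lagrangian.
L = 267.0232 + 6*-48.7778 = -25.6436


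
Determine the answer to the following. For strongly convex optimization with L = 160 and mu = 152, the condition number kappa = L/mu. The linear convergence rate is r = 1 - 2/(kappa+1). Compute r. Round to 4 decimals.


Step 1: Compute the condition number.
kappa = L/mu = 160/152 = 1.0526
Step 2: Compute the convergence rate.
r = 1 - 2/(kappa + 1) = 1 - 2*mu/(L + mu) = (L - mu)/(L + mu) = 8/312 = 0.0256


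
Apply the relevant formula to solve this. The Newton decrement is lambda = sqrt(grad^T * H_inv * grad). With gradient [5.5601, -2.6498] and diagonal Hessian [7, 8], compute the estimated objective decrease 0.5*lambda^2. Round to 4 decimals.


Step 1: H is diagonal, so H^(-1) * g = [0.7943, -0.3312].
Step 2: g^T H^(-1) g = sum_i g_i^2 / H_ii
  = (5.5601)^2/7 + (-2.6498)^2/8
  = 4.4164 + 0.8777 = 5.2941
Step 3: Objective decrease = 0.5 * g^T H^(-1) g = 2.647


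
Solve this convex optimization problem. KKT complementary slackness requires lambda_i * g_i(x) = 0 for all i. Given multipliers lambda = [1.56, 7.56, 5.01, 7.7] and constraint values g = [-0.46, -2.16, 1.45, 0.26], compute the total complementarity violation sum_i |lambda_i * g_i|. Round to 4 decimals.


KKT complementary slackness check:
lambda_1 * g_1 = 1.56 * -0.46 = -0.7176
lambda_2 * g_2 = 7.56 * -2.16 = -16.3296
lambda_3 * g_3 = 5.01 * 1.45 = 7.2645
lambda_4 * g_4 = 7.7 * 0.26 = 2.002
Total violation = 0.7176 + 16.3296 + 7.2645 + 2.002 = 26.3137


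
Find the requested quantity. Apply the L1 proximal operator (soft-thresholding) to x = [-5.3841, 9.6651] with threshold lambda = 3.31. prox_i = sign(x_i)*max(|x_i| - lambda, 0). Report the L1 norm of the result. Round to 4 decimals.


Soft-thresholding with lambda = 3.31:
prox(-5.3841) = sign(-5.3841)*max(|-5.3841| - 3.31, 0) = -2.0741
prox(9.6651) = sign(9.6651)*max(|9.6651| - 3.31, 0) = 6.3551
prox(x) = [-2.0741, 6.3551]
||prox(x)||_1 = 2.0741 + 6.3551 = 8.4292


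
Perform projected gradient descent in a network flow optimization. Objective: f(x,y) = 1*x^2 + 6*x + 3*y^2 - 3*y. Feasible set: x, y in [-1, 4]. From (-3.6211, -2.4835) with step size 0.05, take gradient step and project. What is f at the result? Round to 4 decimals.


Step 1: Compute gradient at (-3.6211, -2.4835).
grad_x = 2*1*-3.6211 + 6 = -1.2422
grad_y = 2*3*-2.4835 - 3 = -17.901
Step 2: Gradient step.
x_raw = -3.6211 - 0.05*-1.2422 = -3.559
y_raw = -2.4835 - 0.05*-17.901 = -1.5885
Step 3: Project onto [-1, 4].
x_proj = clip(-3.559) = -1.0
y_proj = clip(-1.5885) = -1.0
Step 4: Evaluate f.
f(-1.0, -1.0) = 1.0


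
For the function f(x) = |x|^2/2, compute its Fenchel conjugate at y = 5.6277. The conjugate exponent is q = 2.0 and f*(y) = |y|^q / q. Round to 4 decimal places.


The conjugate exponent q satisfies 1/p + 1/q = 1.
p = 2, so q = 2/(2 - 1) = 2.0
|y|^q = 5.6277^2.0 = 31.671
f*(5.6277) = 31.671 / 2.0 = 15.8355


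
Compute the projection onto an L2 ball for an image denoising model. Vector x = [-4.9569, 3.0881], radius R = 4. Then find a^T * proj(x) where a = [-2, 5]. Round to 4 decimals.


Step 1: Compute ||x|| (intermediates to 6 decimals).
||x|| = sqrt((-4.9569)^2 + 3.0881^2) = 5.840139
Step 2: Project.
Since ||x|| > R, scale = R/||x|| = 4/5.840139 = 0.684915, proj(x) = scale * x
proj(x) = [-3.395055, 2.115086]
Step 3: Dot product.
a^T * proj(x) = -2*(-3.395055) + 5*2.115086 = 17.3655


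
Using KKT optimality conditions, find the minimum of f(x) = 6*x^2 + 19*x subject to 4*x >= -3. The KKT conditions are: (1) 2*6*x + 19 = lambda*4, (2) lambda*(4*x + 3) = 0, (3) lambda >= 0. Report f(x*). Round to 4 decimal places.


Step 1: Try lambda = 0 (constraint inactive).
x_unc = -19/(2*6) = -1.5833
Check: 4*-1.5833 = -6.3332 < -3 -- violated!
Step 2: Constraint must be active: 4*x = -3
x* = -3/4 = -0.75
lambda = (2*6*(-0.75) + 19)/4 = 2.5
Step 3: Compute optimal value.
f(x*) = 6*(-0.75)^2 + 19*(-0.75) = -10.875


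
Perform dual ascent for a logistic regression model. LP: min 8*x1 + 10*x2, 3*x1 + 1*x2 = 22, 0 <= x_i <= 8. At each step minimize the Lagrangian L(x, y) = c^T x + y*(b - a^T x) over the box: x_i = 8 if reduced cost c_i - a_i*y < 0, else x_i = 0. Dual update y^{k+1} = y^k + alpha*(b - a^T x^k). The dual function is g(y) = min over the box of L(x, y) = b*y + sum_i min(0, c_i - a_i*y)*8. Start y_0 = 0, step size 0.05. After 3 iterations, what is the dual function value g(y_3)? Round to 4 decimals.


Dual ascent for LP: min 8*x1 + 10*x2, 3*x1 + 1*x2 = 22, 0 <= x_i <= 8
Step 1: y^k = 0.0, reduced costs: (8.0, 10.0)
  x^k = (0.0, 0.0), subgradient = b - a^T x = 22.0
  y^{k+1} = 0.0 + 0.05*22.0 = 1.1
Step 2: y^k = 1.1, reduced costs: (4.7, 8.9)
  x^k = (0.0, 0.0), subgradient = b - a^T x = 22.0
  y^{k+1} = 1.1 + 0.05*22.0 = 2.2
Step 3: y^k = 2.2, reduced costs: (1.4, 7.8)
  x^k = (0.0, 0.0), subgradient = b - a^T x = 22.0
  y^{k+1} = 2.2 + 0.05*22.0 = 3.3
Dual objective at y_3 = 3.3: reduced costs (-1.9, 6.7), box minimizer x = (8.0, 0.0)
g(y_3) = b*y + (c1 - a1*y)*x1 + (c2 - a2*y)*x2 = 22*3.3 + (-1.9)*8.0 + 6.7*0.0 = 72.6 - 15.2 + 0.0 = 57.4


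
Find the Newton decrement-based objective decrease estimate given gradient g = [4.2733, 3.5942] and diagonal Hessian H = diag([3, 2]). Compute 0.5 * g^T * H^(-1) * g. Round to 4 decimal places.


Step 1: H is diagonal, so H^(-1) * g = [1.4244, 1.7971].
Step 2: g^T H^(-1) g = sum_i g_i^2 / H_ii
  = (4.2733)^2/3 + (3.5942)^2/2
  = 6.087 + 6.4591 = 12.5462
Step 3: Objective decrease = 0.5 * g^T H^(-1) g = 6.2731


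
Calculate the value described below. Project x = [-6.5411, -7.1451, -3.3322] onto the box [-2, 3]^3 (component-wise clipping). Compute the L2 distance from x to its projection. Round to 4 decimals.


Project each component onto [-2, 3].
clip(-6.5411) = -2.0, clip(-7.1451) = -2.0, clip(-3.3322) = -2.0
Projection = [-2.0, -2.0, -2.0]
Squared diffs: [20.6216, 26.4721, 1.7748]
Distance = sqrt(48.8685) = 6.9906


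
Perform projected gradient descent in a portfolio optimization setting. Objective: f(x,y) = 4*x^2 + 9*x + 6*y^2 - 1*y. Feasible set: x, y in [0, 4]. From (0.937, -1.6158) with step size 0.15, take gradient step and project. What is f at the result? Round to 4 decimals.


Step 1: Compute gradient at (0.937, -1.6158).
grad_x = 2*4*0.937 + 9 = 16.496
grad_y = 2*6*-1.6158 - 1 = -20.3896
Step 2: Gradient step.
x_raw = 0.937 - 0.15*16.496 = -1.5374
y_raw = -1.6158 - 0.15*-20.3896 = 1.4426
Step 3: Project onto [0, 4].
x_proj = clip(-1.5374) = 0.0
y_proj = clip(1.4426) = 1.4426
Step 4: Evaluate f.
f(0.0, 1.4426) = 11.0446


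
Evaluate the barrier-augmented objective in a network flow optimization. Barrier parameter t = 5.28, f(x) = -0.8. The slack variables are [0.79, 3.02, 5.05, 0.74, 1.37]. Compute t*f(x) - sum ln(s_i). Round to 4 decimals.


Step 1: Compute log-barrier.
ln values: [-0.2357, 1.1053, 1.6194, -0.3011, 0.3148]
phi = -(-0.2357 + 1.1053 + 1.6194 - 0.3011 + 0.3148) = -2.5026
Step 2: Compute augmented objective.
t*f(x) = 5.28*-0.8 = -4.224
Total = -4.224 - 2.5026 = -6.7266


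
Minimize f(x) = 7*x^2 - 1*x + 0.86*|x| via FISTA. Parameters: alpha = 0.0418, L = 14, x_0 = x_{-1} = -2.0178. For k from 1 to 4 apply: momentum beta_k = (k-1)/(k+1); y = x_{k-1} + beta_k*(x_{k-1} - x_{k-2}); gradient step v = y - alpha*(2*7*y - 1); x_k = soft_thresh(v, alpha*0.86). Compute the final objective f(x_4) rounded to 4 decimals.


FISTA on f(x) = 7*x^2 - 1*x + 0.86*|x|
L = 14, alpha = 0.0418
Iteration 1: beta = 0.0, y = -2.0178 + 0.0*(-2.0178 + 2.0178) = -2.0178
  grad(y) = -29.2492, v = y - alpha*grad = -0.7952
  prox(v) = soft_thresh(-0.7952, 0.0359) = -0.7592
Iteration 2: beta = 0.3333, y = -0.7592 + 0.3333*(-0.7592 + 2.0178) = -0.3397
  grad(y) = -5.756, v = y - alpha*grad = -0.0991
  prox(v) = soft_thresh(-0.0991, 0.0359) = -0.0632
Iteration 3: beta = 0.5, y = -0.0632 + 0.5*(-0.0632 + 0.7592) = 0.2849
  grad(y) = 2.9882, v = y - alpha*grad = 0.16
  prox(v) = soft_thresh(0.16, 0.0359) = 0.124
Iteration 4: beta = 0.6, y = 0.124 + 0.6*(0.124 + 0.0632) = 0.2363
  grad(y) = 2.3085, v = y - alpha*grad = 0.1398
  prox(v) = soft_thresh(0.1398, 0.0359) = 0.1039
f(x_4) = 7*0.1039^2 - 1*0.1039 + 0.86*|0.1039| = 0.061


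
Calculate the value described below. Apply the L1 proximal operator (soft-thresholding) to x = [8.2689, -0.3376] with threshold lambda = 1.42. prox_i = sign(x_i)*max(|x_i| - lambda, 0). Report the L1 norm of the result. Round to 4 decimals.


Soft-thresholding with lambda = 1.42:
prox(8.2689) = sign(8.2689)*max(|8.2689| - 1.42, 0) = 6.8489
prox(-0.3376) = sign(-0.3376)*max(|-0.3376| - 1.42, 0) = 0.0
prox(x) = [6.8489, 0.0]
||prox(x)||_1 = 6.8489 + 0.0 = 6.8489


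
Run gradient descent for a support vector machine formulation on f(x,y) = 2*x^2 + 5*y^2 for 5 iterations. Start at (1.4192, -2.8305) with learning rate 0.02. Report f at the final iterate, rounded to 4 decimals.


Gradient descent on f(x,y) = 2*x^2 + 5*y^2.
Starting point: (1.4192, -2.8305), alpha = 0.02
Step 1: grad_x = 2*2*1.4192 = 5.6768, grad_y = 2*5*-2.8305 = -28.305
  x_1 = 1.4192 - 0.02*5.6768 = 1.3057
  y_1 = -2.8305 - 0.02*-28.305 = -2.2644
Step 2: grad_x = 2*2*1.3057 = 5.2227, grad_y = 2*5*-2.2644 = -22.644
  x_2 = 1.3057 - 0.02*5.2227 = 1.2012
  y_2 = -2.2644 - 0.02*-22.644 = -1.8115
Step 3: grad_x = 2*2*1.2012 = 4.8048, grad_y = 2*5*-1.8115 = -18.1152
  x_3 = 1.2012 - 0.02*4.8048 = 1.1051
  y_3 = -1.8115 - 0.02*-18.1152 = -1.4492
Step 4: grad_x = 2*2*1.1051 = 4.4205, grad_y = 2*5*-1.4492 = -14.4922
  x_4 = 1.1051 - 0.02*4.4205 = 1.0167
  y_4 = -1.4492 - 0.02*-14.4922 = -1.1594
Step 5: grad_x = 2*2*1.0167 = 4.0668, grad_y = 2*5*-1.1594 = -11.5937
  x_5 = 1.0167 - 0.02*4.0668 = 0.9354
  y_5 = -1.1594 - 0.02*-11.5937 = -0.9275
f(0.9354, -0.9275) = 2*0.9354^2 + 5*(-0.9275)^2 = 6.0511


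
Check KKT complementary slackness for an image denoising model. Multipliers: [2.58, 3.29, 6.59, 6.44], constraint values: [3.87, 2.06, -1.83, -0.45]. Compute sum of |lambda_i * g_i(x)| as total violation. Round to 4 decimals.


KKT complementary slackness check:
lambda_1 * g_1 = 2.58 * 3.87 = 9.9846
lambda_2 * g_2 = 3.29 * 2.06 = 6.7774
lambda_3 * g_3 = 6.59 * -1.83 = -12.0597
lambda_4 * g_4 = 6.44 * -0.45 = -2.898
Total violation = 9.9846 + 6.7774 + 12.0597 + 2.898 = 31.7197


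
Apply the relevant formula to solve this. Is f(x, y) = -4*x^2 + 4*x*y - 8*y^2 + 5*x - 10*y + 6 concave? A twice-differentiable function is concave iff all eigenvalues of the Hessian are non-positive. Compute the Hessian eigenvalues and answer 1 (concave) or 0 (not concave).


The Hessian of f(x,y) = -4*x^2 + 4*x*y - 8*y^2 + 5*x - 10*y + 6 is:
H = [[-8, 4], [4, -16]]
Trace = -8 - 16 = -24
Determinant = -8*-16 - (4)^2 = 112
Discriminant = (-24)^2 - 4*112 = 128.0
Eigenvalues: lambda_1 = -17.6569, lambda_2 = -6.3431
The function is concave.

1


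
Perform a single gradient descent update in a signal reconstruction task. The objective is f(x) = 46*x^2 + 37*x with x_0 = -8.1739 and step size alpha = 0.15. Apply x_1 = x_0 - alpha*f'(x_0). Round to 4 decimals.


We compute the gradient at x_0 and apply the update.
f'(x) = 92*x + 37
f'(-8.1739) = 92*-8.1739 + 37 = -714.9988
x_1 = -8.1739 - 0.15*-714.9988 = 99.0759


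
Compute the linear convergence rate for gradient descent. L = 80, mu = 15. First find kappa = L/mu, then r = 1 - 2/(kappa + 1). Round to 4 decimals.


Step 1: Compute the condition number.
kappa = L/mu = 80/15 = 5.3333
Step 2: Compute the convergence rate.
r = 1 - 2/(kappa + 1) = 1 - 2*mu/(L + mu) = (L - mu)/(L + mu) = 65/95 = 0.6842


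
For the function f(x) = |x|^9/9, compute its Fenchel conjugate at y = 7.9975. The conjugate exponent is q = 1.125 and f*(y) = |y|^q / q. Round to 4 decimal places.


The conjugate exponent q satisfies 1/p + 1/q = 1.
p = 9, so q = 9/(9 - 1) = 1.125
|y|^q = 7.9975^1.125 = 10.3711
f*(7.9975) = 10.3711 / 1.125 = 9.2187


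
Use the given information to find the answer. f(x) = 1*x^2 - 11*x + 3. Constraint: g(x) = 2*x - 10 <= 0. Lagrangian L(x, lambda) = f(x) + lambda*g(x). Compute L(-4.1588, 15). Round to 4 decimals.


Step 1: Evaluate f(x).
f(-4.1588) = 1*(-4.1588)^2 - 11*(-4.1588) + 3 = 66.0424
Step 2: Evaluate g(x).
g(-4.1588) = 2*-4.1588 - 10 = -18.3176
Step 3: Compute Lagrangian.
L = 66.0424 + 15*-18.3176 = -208.7216


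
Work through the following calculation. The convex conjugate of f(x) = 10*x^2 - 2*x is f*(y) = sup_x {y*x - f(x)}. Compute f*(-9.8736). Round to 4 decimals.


f*(y) = sup_x {y*x - a*x^2 - b*x} = sup_x {(y-b)*x - a*x^2}
FOC: (y - b) - 2a*x = 0 => x* = (y - b)/(2a)
x* = (-9.8736 + 2)/(2*10) = -0.3937
f*(-9.8736) = (y-b)^2/(4a) = (-9.8736 + 2)^2/(4*10)
= 61.9936/40 = 1.5498


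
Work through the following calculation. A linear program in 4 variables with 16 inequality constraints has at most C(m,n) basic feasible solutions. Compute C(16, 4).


Each vertex corresponds to some choice of n active constraints out of m, so the number of vertices is at most C(m, n) = m! / (n!(m-n)!).
m = 16, n = 4
Numerator: 16 * 15 * 14 * 13
Denominator: 4! = 24
C(16, 4) = 1820


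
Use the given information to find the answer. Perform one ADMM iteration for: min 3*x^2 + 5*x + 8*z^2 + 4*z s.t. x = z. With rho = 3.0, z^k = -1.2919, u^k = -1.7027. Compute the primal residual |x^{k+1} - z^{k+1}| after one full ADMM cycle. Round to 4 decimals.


ADMM iteration with rho = 3.0, z^k = -1.2919, u^k = -1.7027
Step 1: x-update.
Minimize 3*x^2 + 5*x + (3.0/2)*(x + 1.2919 - 1.7027)^2
FOC: (2*3 + 3.0)*x = -5 + 3.0*(-1.2919 + 1.7027)
x^{k+1} = -0.4186
Step 2: z-update.
Minimize 8*z^2 + 4*z + (3.0/2)*(-0.4186 - z - 1.7027)^2
FOC: (2*8 + 3.0)*z = -4 + 3.0*(-0.4186 - 1.7027)
z^{k+1} = -0.5455
Step 3: u-update.
u^{k+1} = -1.7027 - 0.4186 + 0.5455 = -1.5759
Step 4: Primal residual = |-0.4186 + 0.5455| = 0.1268


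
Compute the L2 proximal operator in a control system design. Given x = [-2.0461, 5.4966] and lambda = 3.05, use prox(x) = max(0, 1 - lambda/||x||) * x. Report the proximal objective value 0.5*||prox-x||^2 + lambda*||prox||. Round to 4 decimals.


Step 1: Compute ||x||.
||x|| = 5.8651
Step 2: Compute scaling factor.
scale = max(0, 1 - 3.05/5.8651) = 0.48
Step 3: prox(x) = [-0.9821, 2.6382]
||prox(x)|| = 2.8151
Step 4: Proximal objective.
0.5*||prox-x||^2 = 4.6513
lambda*||prox|| = 8.5861
Total = 13.2372


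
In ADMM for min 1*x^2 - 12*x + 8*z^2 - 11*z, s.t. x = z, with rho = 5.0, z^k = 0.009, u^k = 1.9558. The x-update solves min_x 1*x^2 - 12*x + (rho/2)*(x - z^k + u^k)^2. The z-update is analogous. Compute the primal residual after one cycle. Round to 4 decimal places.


ADMM iteration with rho = 5.0, z^k = 0.009, u^k = 1.9558
Step 1: x-update.
Minimize 1*x^2 - 12*x + (5.0/2)*(x - 0.009 + 1.9558)^2
FOC: (2*1 + 5.0)*x = 12 + 5.0*(0.009 - 1.9558)
x^{k+1} = 0.3237
Step 2: z-update.
Minimize 8*z^2 - 11*z + (5.0/2)*(0.3237 - z + 1.9558)^2
FOC: (2*8 + 5.0)*z = 11 + 5.0*(0.3237 + 1.9558)
z^{k+1} = 1.0666
Step 3: u-update.
u^{k+1} = 1.9558 + 0.3237 - 1.0666 = 1.213
Step 4: Primal residual = |0.3237 - 1.0666| = 0.7428


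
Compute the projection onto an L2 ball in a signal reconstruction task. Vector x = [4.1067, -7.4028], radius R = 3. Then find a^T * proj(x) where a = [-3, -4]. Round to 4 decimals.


Step 1: Compute ||x|| (intermediates to 6 decimals).
||x|| = sqrt(4.1067^2 + (-7.4028)^2) = 8.465603
Step 2: Project.
Since ||x|| > R, scale = R/||x|| = 3/8.465603 = 0.354375, proj(x) = scale * x
proj(x) = [1.455312, -2.623367]
Step 3: Dot product.
a^T * proj(x) = -3*1.455312 - 4*(-2.623367) = 6.1275


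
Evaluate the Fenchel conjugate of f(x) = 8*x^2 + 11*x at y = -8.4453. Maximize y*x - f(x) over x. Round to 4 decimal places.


f*(y) = sup_x {y*x - a*x^2 - b*x} = sup_x {(y-b)*x - a*x^2}
FOC: (y - b) - 2a*x = 0 => x* = (y - b)/(2a)
x* = (-8.4453 - 11)/(2*8) = -1.2153
f*(-8.4453) = (y-b)^2/(4a) = (-8.4453 - 11)^2/(4*8)
= 378.1197/32 = 11.8162


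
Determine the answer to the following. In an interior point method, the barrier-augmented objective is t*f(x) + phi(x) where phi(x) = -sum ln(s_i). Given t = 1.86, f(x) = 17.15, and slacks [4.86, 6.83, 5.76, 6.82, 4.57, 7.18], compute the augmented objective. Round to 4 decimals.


Step 1: Compute log-barrier.
ln values: [1.581, 1.9213, 1.7509, 1.9199, 1.5195, 1.9713]
phi = -(1.581 + 1.9213 + 1.7509 + 1.9199 + 1.5195 + 1.9713) = -10.664
Step 2: Compute augmented objective.
t*f(x) = 1.86*17.15 = 31.899
Total = 31.899 - 10.664 = 21.235


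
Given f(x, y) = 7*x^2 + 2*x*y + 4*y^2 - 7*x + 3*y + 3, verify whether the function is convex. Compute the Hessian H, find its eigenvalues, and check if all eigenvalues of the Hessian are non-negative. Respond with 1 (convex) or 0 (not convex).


The Hessian of f(x,y) = 7*x^2 + 2*x*y + 4*y^2 - 7*x + 3*y + 3 is:
H = [[14, 2], [2, 8]]
Trace = 14 + 8 = 22
Determinant = 14*8 - (2)^2 = 108
Discriminant = (22)^2 - 4*108 = 52.0
Eigenvalues: lambda_1 = 7.3944, lambda_2 = 14.6056
The function is convex.

1


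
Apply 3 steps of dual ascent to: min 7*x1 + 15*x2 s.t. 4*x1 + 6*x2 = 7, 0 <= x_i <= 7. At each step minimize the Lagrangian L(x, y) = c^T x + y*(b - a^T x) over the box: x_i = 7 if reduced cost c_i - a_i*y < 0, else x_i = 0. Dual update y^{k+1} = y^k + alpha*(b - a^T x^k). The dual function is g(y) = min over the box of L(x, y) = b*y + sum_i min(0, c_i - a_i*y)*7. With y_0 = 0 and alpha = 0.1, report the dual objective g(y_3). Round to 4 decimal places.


Dual ascent for LP: min 7*x1 + 15*x2, 4*x1 + 6*x2 = 7, 0 <= x_i <= 7
Step 1: y^k = 0.0, reduced costs: (7.0, 15.0)
  x^k = (0.0, 0.0), subgradient = b - a^T x = 7.0
  y^{k+1} = 0.0 + 0.1*7.0 = 0.7
Step 2: y^k = 0.7, reduced costs: (4.2, 10.8)
  x^k = (0.0, 0.0), subgradient = b - a^T x = 7.0
  y^{k+1} = 0.7 + 0.1*7.0 = 1.4
Step 3: y^k = 1.4, reduced costs: (1.4, 6.6)
  x^k = (0.0, 0.0), subgradient = b - a^T x = 7.0
  y^{k+1} = 1.4 + 0.1*7.0 = 2.1
Dual objective at y_3 = 2.1: reduced costs (-1.4, 2.4), box minimizer x = (7.0, 0.0)
g(y_3) = b*y + (c1 - a1*y)*x1 + (c2 - a2*y)*x2 = 7*2.1 + (-1.4)*7.0 + 2.4*0.0 = 14.7 - 9.8 + 0.0 = 4.9


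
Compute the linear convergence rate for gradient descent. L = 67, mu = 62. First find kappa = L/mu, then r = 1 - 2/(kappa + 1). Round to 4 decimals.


Step 1: Compute the condition number.
kappa = L/mu = 67/62 = 1.0806
Step 2: Compute the convergence rate.
r = 1 - 2/(kappa + 1) = 1 - 2*mu/(L + mu) = (L - mu)/(L + mu) = 5/129 = 0.0388


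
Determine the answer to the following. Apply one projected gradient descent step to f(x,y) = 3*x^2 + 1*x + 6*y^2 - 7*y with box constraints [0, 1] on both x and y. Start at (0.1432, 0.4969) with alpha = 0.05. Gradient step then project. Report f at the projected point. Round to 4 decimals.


Step 1: Compute gradient at (0.1432, 0.4969).
grad_x = 2*3*0.1432 + 1 = 1.8592
grad_y = 2*6*0.4969 - 7 = -1.0372
Step 2: Gradient step.
x_raw = 0.1432 - 0.05*1.8592 = 0.0502
y_raw = 0.4969 - 0.05*-1.0372 = 0.5488
Step 3: Project onto [0, 1].
x_proj = clip(0.0502) = 0.0502
y_proj = clip(0.5488) = 0.5488
Step 4: Evaluate f.
f(0.0502, 0.5488) = -1.9767


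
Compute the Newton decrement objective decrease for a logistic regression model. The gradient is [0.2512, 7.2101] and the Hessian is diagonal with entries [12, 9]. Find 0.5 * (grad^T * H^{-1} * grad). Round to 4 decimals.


Step 1: H is diagonal, so H^(-1) * g = [0.0209, 0.8011].
Step 2: g^T H^(-1) g = sum_i g_i^2 / H_ii
  = (0.2512)^2/12 + (7.2101)^2/9
  = 0.0053 + 5.7762 = 5.7814
Step 3: Objective decrease = 0.5 * g^T H^(-1) g = 2.8907


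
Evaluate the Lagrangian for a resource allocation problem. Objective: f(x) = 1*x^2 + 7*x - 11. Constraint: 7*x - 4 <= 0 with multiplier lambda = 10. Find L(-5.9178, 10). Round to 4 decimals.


Step 1: Evaluate f(x).
f(-5.9178) = 1*(-5.9178)^2 + 7*(-5.9178) - 11 = -17.4042
Step 2: Evaluate g(x).
g(-5.9178) = 7*-5.9178 - 4 = -45.4246
Step 3: Compute Lagrangian.
L = -17.4042 + 10*-45.4246 = -471.6502


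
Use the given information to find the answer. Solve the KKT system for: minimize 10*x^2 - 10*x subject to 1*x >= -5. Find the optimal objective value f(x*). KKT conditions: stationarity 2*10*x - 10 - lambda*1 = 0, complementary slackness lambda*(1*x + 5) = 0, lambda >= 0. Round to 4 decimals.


Step 1: Try lambda = 0 (constraint inactive).
Stationarity: 2*10*x - 10 = 0
x* = 10/(2*10) = 0.5
Check constraint: 1*0.5 = 0.5 >= -5 -- satisfied.
Step 2: Compute optimal value.
f(x*) = 10*0.5^2 - 10*0.5 = -2.5


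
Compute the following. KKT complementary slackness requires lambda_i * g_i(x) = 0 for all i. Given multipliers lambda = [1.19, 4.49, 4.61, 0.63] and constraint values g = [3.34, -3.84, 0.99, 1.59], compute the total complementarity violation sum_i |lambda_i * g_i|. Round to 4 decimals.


KKT complementary slackness check:
lambda_1 * g_1 = 1.19 * 3.34 = 3.9746
lambda_2 * g_2 = 4.49 * -3.84 = -17.2416
lambda_3 * g_3 = 4.61 * 0.99 = 4.5639
lambda_4 * g_4 = 0.63 * 1.59 = 1.0017
Total violation = 3.9746 + 17.2416 + 4.5639 + 1.0017 = 26.7818


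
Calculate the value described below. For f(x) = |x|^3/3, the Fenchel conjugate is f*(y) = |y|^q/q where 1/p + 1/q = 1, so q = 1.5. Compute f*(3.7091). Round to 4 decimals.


The conjugate exponent q satisfies 1/p + 1/q = 1.
p = 3, so q = 3/(3 - 1) = 1.5
|y|^q = 3.7091^1.5 = 7.1434
f*(3.7091) = 7.1434 / 1.5 = 4.7622


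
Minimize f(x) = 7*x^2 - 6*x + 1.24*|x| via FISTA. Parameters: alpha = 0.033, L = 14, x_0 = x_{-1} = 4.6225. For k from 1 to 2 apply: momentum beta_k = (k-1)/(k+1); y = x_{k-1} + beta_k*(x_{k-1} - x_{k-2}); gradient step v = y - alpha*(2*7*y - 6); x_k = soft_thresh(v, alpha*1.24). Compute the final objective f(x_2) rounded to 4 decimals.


FISTA on f(x) = 7*x^2 - 6*x + 1.24*|x|
L = 14, alpha = 0.033
Iteration 1: beta = 0.0, y = 4.6225 + 0.0*(4.6225 - 4.6225) = 4.6225
  grad(y) = 58.715, v = y - alpha*grad = 2.6849
  prox(v) = soft_thresh(2.6849, 0.0409) = 2.644
Iteration 2: beta = 0.3333, y = 2.644 + 0.3333*(2.644 - 4.6225) = 1.9845
  grad(y) = 21.7827, v = y - alpha*grad = 1.2657
  prox(v) = soft_thresh(1.2657, 0.0409) = 1.2247
f(x_2) = 7*1.2247^2 - 6*1.2247 + 1.24*|1.2247| = 4.67


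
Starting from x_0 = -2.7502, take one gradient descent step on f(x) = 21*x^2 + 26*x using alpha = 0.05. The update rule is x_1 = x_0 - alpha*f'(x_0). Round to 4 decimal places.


We compute the gradient at x_0 and apply the update.
f'(x) = 42*x + 26
f'(-2.7502) = 42*-2.7502 + 26 = -89.5084
x_1 = -2.7502 - 0.05*-89.5084 = 1.7252


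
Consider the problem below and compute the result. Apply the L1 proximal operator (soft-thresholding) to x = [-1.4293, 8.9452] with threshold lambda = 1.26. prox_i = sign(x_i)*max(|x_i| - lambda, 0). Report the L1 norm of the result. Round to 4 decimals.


Soft-thresholding with lambda = 1.26:
prox(-1.4293) = sign(-1.4293)*max(|-1.4293| - 1.26, 0) = -0.1693
prox(8.9452) = sign(8.9452)*max(|8.9452| - 1.26, 0) = 7.6852
prox(x) = [-0.1693, 7.6852]
||prox(x)||_1 = 0.1693 + 7.6852 = 7.8545


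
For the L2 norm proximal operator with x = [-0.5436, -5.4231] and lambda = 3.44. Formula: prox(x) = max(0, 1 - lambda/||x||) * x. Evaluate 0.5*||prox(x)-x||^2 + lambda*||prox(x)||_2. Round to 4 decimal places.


Step 1: Compute ||x||.
||x|| = 5.4503
Step 2: Compute scaling factor.
scale = max(0, 1 - 3.44/5.4503) = 0.3688
Step 3: prox(x) = [-0.2005, -2.0003]
||prox(x)|| = 2.0103
Step 4: Proximal objective.
0.5*||prox-x||^2 = 5.9168
lambda*||prox|| = 6.9154
Total = 12.8322


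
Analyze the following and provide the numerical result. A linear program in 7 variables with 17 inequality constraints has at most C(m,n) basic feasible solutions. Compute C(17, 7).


Each vertex corresponds to some choice of n active constraints out of m, so the number of vertices is at most C(m, n) = m! / (n!(m-n)!).
m = 17, n = 7
Numerator: 17 * 16 * 15 * 14 * 13 * 12 * 11
Denominator: 7! = 5040
C(17, 7) = 19448


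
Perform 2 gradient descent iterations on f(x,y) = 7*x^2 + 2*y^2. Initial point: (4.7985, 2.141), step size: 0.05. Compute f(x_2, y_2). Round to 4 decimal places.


Gradient descent on f(x,y) = 7*x^2 + 2*y^2.
Starting point: (4.7985, 2.141), alpha = 0.05
Step 1: grad_x = 2*7*4.7985 = 67.179, grad_y = 2*2*2.141 = 8.564
  x_1 = 4.7985 - 0.05*67.179 = 1.4396
  y_1 = 2.141 - 0.05*8.564 = 1.7128
Step 2: grad_x = 2*7*1.4396 = 20.1537, grad_y = 2*2*1.7128 = 6.8512
  x_2 = 1.4396 - 0.05*20.1537 = 0.4319
  y_2 = 1.7128 - 0.05*6.8512 = 1.3702
f(0.4319, 1.3702) = 7*0.4319^2 + 2*1.3702^2 = 5.0607


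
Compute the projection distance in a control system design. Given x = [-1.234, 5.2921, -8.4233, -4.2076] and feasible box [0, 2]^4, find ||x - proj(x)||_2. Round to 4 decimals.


Project each component onto [0, 2].
clip(-1.234) = 0.0, clip(5.2921) = 2.0, clip(-8.4233) = 0.0, clip(-4.2076) = 0.0
Projection = [0.0, 2.0, 0.0, 0.0]
Squared diffs: [1.5228, 10.8379, 70.952, 17.7039]
Distance = sqrt(101.0166) = 10.0507


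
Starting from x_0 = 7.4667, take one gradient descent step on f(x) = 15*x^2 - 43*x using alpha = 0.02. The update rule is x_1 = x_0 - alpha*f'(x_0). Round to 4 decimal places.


We compute the gradient at x_0 and apply the update.
f'(x) = 30*x - 43
f'(7.4667) = 30*7.4667 - 43 = 181.001
x_1 = 7.4667 - 0.02*181.001 = 3.8467


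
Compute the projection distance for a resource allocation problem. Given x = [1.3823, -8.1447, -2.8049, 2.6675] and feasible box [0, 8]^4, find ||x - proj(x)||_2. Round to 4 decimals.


Project each component onto [0, 8].
clip(1.3823) = 1.3823, clip(-8.1447) = 0.0, clip(-2.8049) = 0.0, clip(2.6675) = 2.6675
Projection = [1.3823, 0.0, 0.0, 2.6675]
Squared diffs: [0.0, 66.3361, 7.8675, 0.0]
Distance = sqrt(74.2036) = 8.6142


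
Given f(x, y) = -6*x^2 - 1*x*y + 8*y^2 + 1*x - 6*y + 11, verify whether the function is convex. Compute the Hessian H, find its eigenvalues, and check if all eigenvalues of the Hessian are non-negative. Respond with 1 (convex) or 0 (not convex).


The Hessian of f(x,y) = -6*x^2 - 1*x*y + 8*y^2 + 1*x - 6*y + 11 is:
H = [[-12, -1], [-1, 16]]
Trace = -12 + 16 = 4
Determinant = -12*16 - (-1)^2 = -193
Discriminant = (4)^2 - 4*-193 = 788.0
Eigenvalues: lambda_1 = -12.0357, lambda_2 = 16.0357
The function is not convex.

0


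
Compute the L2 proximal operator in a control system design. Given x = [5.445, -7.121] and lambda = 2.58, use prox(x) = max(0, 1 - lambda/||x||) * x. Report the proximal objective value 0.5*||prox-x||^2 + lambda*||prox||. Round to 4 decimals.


Step 1: Compute ||x||.
||x|| = 8.9642
Step 2: Compute scaling factor.
scale = max(0, 1 - 2.58/8.9642) = 0.7122
Step 3: prox(x) = [3.8779, -5.0715]
||prox(x)|| = 6.3842
Step 4: Proximal objective.
0.5*||prox-x||^2 = 3.3282
lambda*||prox|| = 16.4712
Total = 19.7994


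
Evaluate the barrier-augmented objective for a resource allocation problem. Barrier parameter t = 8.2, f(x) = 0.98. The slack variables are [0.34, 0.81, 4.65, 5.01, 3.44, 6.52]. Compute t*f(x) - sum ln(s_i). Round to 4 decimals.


Step 1: Compute log-barrier.
ln values: [-1.0788, -0.2107, 1.5369, 1.6114, 1.2355, 1.8749]
phi = -(-1.0788 - 0.2107 + 1.5369 + 1.6114 + 1.2355 + 1.8749) = -4.9691
Step 2: Compute augmented objective.
t*f(x) = 8.2*0.98 = 8.036
Total = 8.036 - 4.9691 = 3.0669


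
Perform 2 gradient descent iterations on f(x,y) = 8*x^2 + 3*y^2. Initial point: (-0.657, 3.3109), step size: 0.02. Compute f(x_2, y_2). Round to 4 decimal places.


Gradient descent on f(x,y) = 8*x^2 + 3*y^2.
Starting point: (-0.657, 3.3109), alpha = 0.02
Step 1: grad_x = 2*8*-0.657 = -10.512, grad_y = 2*3*3.3109 = 19.8654
  x_1 = -0.657 - 0.02*-10.512 = -0.4468
  y_1 = 3.3109 - 0.02*19.8654 = 2.9136
Step 2: grad_x = 2*8*-0.4468 = -7.1482, grad_y = 2*3*2.9136 = 17.4816
  x_2 = -0.4468 - 0.02*-7.1482 = -0.3038
  y_2 = 2.9136 - 0.02*17.4816 = 2.564
f(-0.3038, 2.564) = 8*(-0.3038)^2 + 3*2.564^2 = 20.46


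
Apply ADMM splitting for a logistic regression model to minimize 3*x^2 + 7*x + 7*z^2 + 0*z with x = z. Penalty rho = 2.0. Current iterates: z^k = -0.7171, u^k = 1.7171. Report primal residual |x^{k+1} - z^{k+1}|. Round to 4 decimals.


ADMM iteration with rho = 2.0, z^k = -0.7171, u^k = 1.7171
Step 1: x-update.
Minimize 3*x^2 + 7*x + (2.0/2)*(x + 0.7171 + 1.7171)^2
FOC: (2*3 + 2.0)*x = -7 + 2.0*(-0.7171 - 1.7171)
x^{k+1} = -1.4836
Step 2: z-update.
Minimize 7*z^2 + 0*z + (2.0/2)*(-1.4836 - z + 1.7171)^2
FOC: (2*7 + 2.0)*z = 0 + 2.0*(-1.4836 + 1.7171)
z^{k+1} = 0.0292
Step 3: u-update.
u^{k+1} = 1.7171 - 1.4836 - 0.0292 = 0.2044
Step 4: Primal residual = |-1.4836 - 0.0292| = 1.5127


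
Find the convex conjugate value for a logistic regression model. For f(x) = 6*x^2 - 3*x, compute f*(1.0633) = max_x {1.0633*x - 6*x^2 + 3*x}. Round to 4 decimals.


f*(y) = sup_x {y*x - a*x^2 - b*x} = sup_x {(y-b)*x - a*x^2}
FOC: (y - b) - 2a*x = 0 => x* = (y - b)/(2a)
x* = (1.0633 + 3)/(2*6) = 0.3386
f*(1.0633) = (y-b)^2/(4a) = (1.0633 + 3)^2/(4*6)
= 16.5104/24 = 0.6879


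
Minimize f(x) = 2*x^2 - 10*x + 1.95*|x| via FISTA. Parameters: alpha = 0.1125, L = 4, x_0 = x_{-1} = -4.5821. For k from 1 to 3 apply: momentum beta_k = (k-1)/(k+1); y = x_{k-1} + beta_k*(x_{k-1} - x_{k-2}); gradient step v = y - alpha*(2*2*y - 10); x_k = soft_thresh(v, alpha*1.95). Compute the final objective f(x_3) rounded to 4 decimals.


FISTA on f(x) = 2*x^2 - 10*x + 1.95*|x|
L = 4, alpha = 0.1125
Iteration 1: beta = 0.0, y = -4.5821 + 0.0*(-4.5821 + 4.5821) = -4.5821
  grad(y) = -28.3284, v = y - alpha*grad = -1.3952
  prox(v) = soft_thresh(-1.3952, 0.2194) = -1.1758
Iteration 2: beta = 0.3333, y = -1.1758 + 0.3333*(-1.1758 + 4.5821) = -0.0403
  grad(y) = -10.1614, v = y - alpha*grad = 1.1028
  prox(v) = soft_thresh(1.1028, 0.2194) = 0.8834
Iteration 3: beta = 0.5, y = 0.8834 + 0.5*(0.8834 + 1.1758) = 1.913
  grad(y) = -2.3478, v = y - alpha*grad = 2.1772
  prox(v) = soft_thresh(2.1772, 0.2194) = 1.9578
f(x_3) = 2*1.9578^2 - 10*1.9578 + 1.95*|1.9578| = -8.0943


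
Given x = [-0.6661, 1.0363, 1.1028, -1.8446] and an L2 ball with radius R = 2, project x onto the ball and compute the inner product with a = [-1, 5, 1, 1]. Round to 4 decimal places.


Step 1: Compute ||x|| (intermediates to 6 decimals).
||x|| = sqrt((-0.6661)^2 + 1.0363^2 + 1.1028^2 + (-1.8446)^2) = 2.47716
Step 2: Project.
Since ||x|| > R, scale = R/||x|| = 2/2.47716 = 0.807376, proj(x) = scale * x
proj(x) = [-0.537793, 0.836684, 0.890374, -1.489286]
Step 3: Dot product.
a^T * proj(x) = -1*(-0.537793) + 5*0.836684 + 1*0.890374 + 1*(-1.489286) = 4.1223


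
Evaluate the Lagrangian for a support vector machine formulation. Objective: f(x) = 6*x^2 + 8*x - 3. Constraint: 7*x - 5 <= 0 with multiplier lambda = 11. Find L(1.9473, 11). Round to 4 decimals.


Step 1: Evaluate f(x).
f(1.9473) = 6*1.9473^2 + 8*1.9473 - 3 = 35.3303
Step 2: Evaluate g(x).
g(1.9473) = 7*1.9473 - 5 = 8.6311
Step 3: Compute Lagrangian.
L = 35.3303 + 11*8.6311 = 130.2724


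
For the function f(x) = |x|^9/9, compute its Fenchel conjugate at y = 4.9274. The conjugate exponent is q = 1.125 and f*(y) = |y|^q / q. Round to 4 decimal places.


The conjugate exponent q satisfies 1/p + 1/q = 1.
p = 9, so q = 9/(9 - 1) = 1.125
|y|^q = 4.9274^1.125 = 6.0144
f*(4.9274) = 6.0144 / 1.125 = 5.3462


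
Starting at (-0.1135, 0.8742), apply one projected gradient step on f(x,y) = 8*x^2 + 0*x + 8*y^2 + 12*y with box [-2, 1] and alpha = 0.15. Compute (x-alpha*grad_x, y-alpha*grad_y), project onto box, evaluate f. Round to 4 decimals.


Step 1: Compute gradient at (-0.1135, 0.8742).
grad_x = 2*8*-0.1135 + 0 = -1.816
grad_y = 2*8*0.8742 + 12 = 25.9872
Step 2: Gradient step.
x_raw = -0.1135 - 0.15*-1.816 = 0.1589
y_raw = 0.8742 - 0.15*25.9872 = -3.0239
Step 3: Project onto [-2, 1].
x_proj = clip(0.1589) = 0.1589
y_proj = clip(-3.0239) = -2.0
Step 4: Evaluate f.
f(0.1589, -2.0) = 8.202


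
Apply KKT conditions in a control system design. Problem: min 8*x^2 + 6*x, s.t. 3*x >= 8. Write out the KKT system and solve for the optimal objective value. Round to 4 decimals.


Step 1: Try lambda = 0 (constraint inactive).
x_unc = -6/(2*8) = -0.375
Check: 3*-0.375 = -1.125 < 8 -- violated!
Step 2: Constraint must be active: 3*x = 8
x* = 8/3 = 2.6667 (rounded; the exact value 8/3 is used below)
lambda = (2*8*(8/3) + 6)/3 = 16.2222
Step 3: Compute optimal value.
f(x*) = 8*(8/3)^2 + 6*(8/3) = 72.8889


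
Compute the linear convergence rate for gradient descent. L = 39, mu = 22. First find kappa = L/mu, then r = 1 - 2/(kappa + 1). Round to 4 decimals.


Step 1: Compute the condition number.
kappa = L/mu = 39/22 = 1.7727
Step 2: Compute the convergence rate.
r = 1 - 2/(kappa + 1) = 1 - 2*mu/(L + mu) = (L - mu)/(L + mu) = 17/61 = 0.2787


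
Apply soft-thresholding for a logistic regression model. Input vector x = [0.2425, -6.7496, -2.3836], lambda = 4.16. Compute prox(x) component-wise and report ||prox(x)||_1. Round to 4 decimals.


Soft-thresholding with lambda = 4.16:
prox(0.2425) = sign(0.2425)*max(|0.2425| - 4.16, 0) = 0.0
prox(-6.7496) = sign(-6.7496)*max(|-6.7496| - 4.16, 0) = -2.5896
prox(-2.3836) = sign(-2.3836)*max(|-2.3836| - 4.16, 0) = 0.0
prox(x) = [0.0, -2.5896, 0.0]
||prox(x)||_1 = 0.0 + 2.5896 + 0.0 = 2.5896


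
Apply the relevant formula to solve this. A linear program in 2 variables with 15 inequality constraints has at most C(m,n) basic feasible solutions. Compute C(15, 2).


Each vertex corresponds to some choice of n active constraints out of m, so the number of vertices is at most C(m, n) = m! / (n!(m-n)!).
m = 15, n = 2
Numerator: 15 * 14
Denominator: 2! = 2
C(15, 2) = 105


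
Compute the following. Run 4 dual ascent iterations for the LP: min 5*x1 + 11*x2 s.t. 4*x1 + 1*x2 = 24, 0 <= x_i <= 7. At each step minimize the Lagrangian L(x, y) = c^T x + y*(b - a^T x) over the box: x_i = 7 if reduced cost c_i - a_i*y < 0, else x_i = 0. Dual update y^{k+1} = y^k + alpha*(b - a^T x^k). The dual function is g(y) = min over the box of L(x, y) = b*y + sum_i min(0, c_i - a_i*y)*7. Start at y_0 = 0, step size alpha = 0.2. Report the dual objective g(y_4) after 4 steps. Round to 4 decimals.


Dual ascent for LP: min 5*x1 + 11*x2, 4*x1 + 1*x2 = 24, 0 <= x_i <= 7
Step 1: y^k = 0.0, reduced costs: (5.0, 11.0)
  x^k = (0.0, 0.0), subgradient = b - a^T x = 24.0
  y^{k+1} = 0.0 + 0.2*24.0 = 4.8
Step 2: y^k = 4.8, reduced costs: (-14.2, 6.2)
  x^k = (7.0, 0.0), subgradient = b - a^T x = -4.0
  y^{k+1} = 4.8 + 0.2*-4.0 = 4.0
Step 3: y^k = 4.0, reduced costs: (-11.0, 7.0)
  x^k = (7.0, 0.0), subgradient = b - a^T x = -4.0
  y^{k+1} = 4.0 + 0.2*-4.0 = 3.2
Step 4: y^k = 3.2, reduced costs: (-7.8, 7.8)
  x^k = (7.0, 0.0), subgradient = b - a^T x = -4.0
  y^{k+1} = 3.2 + 0.2*-4.0 = 2.4
Dual objective at y_4 = 2.4: reduced costs (-4.6, 8.6), box minimizer x = (7.0, 0.0)
g(y_4) = b*y + (c1 - a1*y)*x1 + (c2 - a2*y)*x2 = 24*2.4 + (-4.6)*7.0 + 8.6*0.0 = 57.6 - 32.2 + 0.0 = 25.4


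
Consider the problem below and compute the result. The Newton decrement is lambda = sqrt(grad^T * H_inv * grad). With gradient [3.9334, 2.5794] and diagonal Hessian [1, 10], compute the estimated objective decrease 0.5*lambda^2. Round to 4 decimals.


Step 1: H is diagonal, so H^(-1) * g = [3.9334, 0.2579].
Step 2: g^T H^(-1) g = sum_i g_i^2 / H_ii
  = (3.9334)^2/1 + (2.5794)^2/10
  = 15.4716 + 0.6653 = 16.137
Step 3: Objective decrease = 0.5 * g^T H^(-1) g = 8.0685
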